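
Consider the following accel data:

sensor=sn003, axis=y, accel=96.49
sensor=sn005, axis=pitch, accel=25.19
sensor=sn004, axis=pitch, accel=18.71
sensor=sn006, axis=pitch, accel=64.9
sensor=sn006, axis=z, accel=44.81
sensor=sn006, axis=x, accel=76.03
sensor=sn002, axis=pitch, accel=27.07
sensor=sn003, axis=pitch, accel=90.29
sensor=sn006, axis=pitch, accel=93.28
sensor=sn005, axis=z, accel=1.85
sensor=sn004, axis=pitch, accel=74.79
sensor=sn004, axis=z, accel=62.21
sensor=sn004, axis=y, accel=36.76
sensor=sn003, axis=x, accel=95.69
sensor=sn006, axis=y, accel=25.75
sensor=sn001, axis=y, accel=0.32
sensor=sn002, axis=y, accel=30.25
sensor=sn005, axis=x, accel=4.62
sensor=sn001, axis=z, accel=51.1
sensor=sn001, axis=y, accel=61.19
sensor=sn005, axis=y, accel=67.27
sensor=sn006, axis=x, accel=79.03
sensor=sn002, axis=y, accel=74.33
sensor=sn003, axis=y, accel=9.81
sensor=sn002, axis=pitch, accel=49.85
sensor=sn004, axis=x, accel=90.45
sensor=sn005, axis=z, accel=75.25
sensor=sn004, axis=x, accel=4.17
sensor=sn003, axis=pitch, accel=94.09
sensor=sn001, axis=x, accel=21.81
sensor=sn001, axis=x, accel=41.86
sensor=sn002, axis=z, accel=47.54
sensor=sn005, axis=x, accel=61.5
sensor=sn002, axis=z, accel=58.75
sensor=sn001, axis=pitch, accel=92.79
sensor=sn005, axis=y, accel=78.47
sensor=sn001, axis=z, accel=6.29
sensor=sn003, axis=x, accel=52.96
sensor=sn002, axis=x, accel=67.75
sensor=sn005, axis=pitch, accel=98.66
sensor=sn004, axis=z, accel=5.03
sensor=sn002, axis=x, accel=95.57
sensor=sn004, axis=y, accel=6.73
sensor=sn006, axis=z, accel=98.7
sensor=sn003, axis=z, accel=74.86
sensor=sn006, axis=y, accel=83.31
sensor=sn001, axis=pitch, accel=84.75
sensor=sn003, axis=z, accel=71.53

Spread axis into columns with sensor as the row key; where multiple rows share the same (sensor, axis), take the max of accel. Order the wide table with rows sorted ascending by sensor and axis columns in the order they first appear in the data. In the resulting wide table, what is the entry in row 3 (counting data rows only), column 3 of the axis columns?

With rows sorted ascending by sensor, row 3 is sensor=sn003. axis columns in first-appearance order: y, pitch, z, x; column 3 is z.
Long rows with sensor=sn003, axis=z: max(74.86, 71.53) = 74.86.

74.86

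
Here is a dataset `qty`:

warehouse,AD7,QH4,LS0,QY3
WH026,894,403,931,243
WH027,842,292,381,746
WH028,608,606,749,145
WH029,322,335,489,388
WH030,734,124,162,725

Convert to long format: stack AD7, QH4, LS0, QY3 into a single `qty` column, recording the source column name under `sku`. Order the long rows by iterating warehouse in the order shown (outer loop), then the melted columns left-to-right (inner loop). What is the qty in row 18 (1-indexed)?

124

20 rows total (5 × 4). Row 18: index ⌊(18-1)/4⌋ = 4 into warehouse → WH030; (18-1) mod 4 = 1 into the melted columns → QH4.
So row 18 is (WH030, QH4, 124); qty = 124.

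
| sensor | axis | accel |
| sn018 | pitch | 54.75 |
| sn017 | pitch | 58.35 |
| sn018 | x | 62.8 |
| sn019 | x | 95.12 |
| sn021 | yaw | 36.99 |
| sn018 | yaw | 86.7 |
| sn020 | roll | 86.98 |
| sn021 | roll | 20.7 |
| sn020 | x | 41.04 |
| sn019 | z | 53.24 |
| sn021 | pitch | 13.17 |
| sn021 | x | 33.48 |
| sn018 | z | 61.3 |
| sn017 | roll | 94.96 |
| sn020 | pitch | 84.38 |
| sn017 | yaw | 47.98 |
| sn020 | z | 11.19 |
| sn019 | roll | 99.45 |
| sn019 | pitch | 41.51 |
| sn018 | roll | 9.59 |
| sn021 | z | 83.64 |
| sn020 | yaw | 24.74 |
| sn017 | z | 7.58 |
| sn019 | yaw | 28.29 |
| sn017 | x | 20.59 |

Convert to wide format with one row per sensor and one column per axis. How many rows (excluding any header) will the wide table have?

5 distinct sensor values → 5 rows.

5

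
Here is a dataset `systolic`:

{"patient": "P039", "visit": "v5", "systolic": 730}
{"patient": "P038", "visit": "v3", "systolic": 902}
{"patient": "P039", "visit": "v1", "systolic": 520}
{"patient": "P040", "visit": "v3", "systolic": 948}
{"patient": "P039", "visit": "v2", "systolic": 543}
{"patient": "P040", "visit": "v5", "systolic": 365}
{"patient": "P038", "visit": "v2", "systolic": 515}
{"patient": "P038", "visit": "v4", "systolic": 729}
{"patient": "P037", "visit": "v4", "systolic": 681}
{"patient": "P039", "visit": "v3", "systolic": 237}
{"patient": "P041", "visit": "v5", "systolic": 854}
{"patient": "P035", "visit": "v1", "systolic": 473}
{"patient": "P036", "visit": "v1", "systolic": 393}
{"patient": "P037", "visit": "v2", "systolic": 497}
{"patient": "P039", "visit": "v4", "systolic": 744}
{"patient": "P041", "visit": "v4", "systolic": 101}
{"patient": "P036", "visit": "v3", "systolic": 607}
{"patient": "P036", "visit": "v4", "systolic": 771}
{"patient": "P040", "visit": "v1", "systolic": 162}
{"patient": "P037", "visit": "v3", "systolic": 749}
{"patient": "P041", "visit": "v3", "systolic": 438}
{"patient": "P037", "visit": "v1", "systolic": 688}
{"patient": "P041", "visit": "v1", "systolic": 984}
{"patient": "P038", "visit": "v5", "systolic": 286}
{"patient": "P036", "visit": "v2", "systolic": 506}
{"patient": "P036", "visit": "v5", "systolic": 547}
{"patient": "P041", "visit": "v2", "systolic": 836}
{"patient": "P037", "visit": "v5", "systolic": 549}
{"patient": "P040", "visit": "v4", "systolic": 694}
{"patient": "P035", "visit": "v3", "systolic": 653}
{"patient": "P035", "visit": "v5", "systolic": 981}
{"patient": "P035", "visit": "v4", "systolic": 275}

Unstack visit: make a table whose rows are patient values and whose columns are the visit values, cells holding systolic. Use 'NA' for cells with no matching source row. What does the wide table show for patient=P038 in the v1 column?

No long-format row has patient=P038 and visit=v1, so the cell is NA.

NA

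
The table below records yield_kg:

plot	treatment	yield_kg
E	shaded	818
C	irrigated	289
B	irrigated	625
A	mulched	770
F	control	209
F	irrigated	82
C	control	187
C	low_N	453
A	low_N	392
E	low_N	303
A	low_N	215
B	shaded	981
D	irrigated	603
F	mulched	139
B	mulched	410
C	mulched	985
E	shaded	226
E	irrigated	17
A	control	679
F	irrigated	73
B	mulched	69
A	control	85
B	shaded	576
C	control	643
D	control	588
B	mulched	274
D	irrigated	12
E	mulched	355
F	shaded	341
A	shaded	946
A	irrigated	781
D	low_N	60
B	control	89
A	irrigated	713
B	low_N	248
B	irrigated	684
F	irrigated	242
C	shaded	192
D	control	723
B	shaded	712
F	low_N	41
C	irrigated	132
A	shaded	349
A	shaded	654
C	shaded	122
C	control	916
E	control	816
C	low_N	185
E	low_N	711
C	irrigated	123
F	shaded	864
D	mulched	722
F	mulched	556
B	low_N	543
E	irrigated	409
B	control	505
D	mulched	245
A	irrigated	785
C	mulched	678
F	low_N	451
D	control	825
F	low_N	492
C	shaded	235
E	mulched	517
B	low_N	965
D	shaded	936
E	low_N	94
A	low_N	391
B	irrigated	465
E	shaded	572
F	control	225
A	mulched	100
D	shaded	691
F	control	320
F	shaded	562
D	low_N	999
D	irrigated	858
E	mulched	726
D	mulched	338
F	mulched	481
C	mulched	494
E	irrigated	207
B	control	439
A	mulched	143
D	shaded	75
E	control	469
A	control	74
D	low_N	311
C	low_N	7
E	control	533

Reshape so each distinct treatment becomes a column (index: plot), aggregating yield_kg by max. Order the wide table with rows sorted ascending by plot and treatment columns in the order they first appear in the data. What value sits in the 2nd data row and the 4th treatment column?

505

With rows sorted ascending by plot, row 2 is plot=B. treatment columns in first-appearance order: shaded, irrigated, mulched, control, low_N; column 4 is control.
Long rows with plot=B, treatment=control: max(89, 505, 439) = 505.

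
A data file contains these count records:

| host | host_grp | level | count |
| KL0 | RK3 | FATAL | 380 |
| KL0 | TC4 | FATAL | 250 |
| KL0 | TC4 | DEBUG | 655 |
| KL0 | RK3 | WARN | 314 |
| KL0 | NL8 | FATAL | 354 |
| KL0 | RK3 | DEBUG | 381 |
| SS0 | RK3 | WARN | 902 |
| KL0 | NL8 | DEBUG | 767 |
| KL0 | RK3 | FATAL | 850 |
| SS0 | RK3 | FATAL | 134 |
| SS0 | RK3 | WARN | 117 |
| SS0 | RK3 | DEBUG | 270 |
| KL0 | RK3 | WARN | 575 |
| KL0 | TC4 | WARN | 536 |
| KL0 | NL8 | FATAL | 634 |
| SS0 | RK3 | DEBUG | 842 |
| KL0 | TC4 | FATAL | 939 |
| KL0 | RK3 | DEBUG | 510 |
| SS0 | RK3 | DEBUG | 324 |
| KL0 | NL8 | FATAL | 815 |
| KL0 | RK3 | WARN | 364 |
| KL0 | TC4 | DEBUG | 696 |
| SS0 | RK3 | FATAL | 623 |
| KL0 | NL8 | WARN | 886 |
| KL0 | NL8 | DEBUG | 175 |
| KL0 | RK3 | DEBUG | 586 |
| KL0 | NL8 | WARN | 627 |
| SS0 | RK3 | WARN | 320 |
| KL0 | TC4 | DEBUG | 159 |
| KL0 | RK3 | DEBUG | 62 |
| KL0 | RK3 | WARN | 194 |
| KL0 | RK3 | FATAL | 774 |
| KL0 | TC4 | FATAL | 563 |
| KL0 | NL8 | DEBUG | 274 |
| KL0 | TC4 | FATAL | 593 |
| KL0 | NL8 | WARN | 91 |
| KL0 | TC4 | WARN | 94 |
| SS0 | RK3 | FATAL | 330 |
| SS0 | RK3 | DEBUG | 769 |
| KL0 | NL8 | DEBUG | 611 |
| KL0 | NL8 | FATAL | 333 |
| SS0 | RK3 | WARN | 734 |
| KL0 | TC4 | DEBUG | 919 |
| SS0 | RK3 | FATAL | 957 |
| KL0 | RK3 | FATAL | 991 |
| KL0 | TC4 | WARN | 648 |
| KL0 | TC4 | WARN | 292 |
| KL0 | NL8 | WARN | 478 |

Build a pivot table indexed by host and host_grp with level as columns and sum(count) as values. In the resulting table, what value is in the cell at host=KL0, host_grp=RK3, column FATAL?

Rows with host=KL0, host_grp=RK3 and level=FATAL: count values are 380, 850, 774, 991.
380 + 850 + 774 + 991 = 2995.

2995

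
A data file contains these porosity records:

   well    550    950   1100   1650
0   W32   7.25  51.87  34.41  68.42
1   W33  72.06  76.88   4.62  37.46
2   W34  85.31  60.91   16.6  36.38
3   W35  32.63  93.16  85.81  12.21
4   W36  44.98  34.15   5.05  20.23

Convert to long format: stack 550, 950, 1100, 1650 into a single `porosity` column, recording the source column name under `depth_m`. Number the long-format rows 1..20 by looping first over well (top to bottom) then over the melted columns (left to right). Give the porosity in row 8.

20 rows total (5 × 4). Row 8: index ⌊(8-1)/4⌋ = 1 into well → W33; (8-1) mod 4 = 3 into the melted columns → 1650.
So row 8 is (W33, 1650, 37.46); porosity = 37.46.

37.46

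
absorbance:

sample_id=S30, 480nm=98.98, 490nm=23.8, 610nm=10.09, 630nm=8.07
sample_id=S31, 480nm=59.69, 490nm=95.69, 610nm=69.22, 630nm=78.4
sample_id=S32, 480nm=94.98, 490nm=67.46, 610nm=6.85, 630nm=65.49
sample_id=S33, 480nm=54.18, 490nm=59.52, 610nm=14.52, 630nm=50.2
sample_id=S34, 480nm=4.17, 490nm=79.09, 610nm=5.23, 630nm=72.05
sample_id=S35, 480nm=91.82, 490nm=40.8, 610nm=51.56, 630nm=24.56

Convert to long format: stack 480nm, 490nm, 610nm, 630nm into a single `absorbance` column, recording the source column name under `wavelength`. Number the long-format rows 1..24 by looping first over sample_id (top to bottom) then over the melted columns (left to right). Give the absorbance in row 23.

24 rows total (6 × 4). Row 23: index ⌊(23-1)/4⌋ = 5 into sample_id → S35; (23-1) mod 4 = 2 into the melted columns → 610nm.
So row 23 is (S35, 610nm, 51.56); absorbance = 51.56.

51.56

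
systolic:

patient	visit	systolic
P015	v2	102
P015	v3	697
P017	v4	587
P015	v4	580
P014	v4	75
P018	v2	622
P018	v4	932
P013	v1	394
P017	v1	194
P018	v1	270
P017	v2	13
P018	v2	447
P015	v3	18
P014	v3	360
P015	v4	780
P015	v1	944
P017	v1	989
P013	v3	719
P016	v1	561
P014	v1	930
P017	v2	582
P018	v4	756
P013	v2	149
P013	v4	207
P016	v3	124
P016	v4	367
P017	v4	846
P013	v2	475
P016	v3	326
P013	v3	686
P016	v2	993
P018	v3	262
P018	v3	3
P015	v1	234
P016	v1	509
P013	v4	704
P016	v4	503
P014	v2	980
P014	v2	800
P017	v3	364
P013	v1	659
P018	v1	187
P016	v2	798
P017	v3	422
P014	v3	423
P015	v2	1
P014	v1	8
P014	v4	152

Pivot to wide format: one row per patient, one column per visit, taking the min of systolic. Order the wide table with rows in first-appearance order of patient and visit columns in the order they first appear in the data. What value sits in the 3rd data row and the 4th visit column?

With rows in first-appearance order of patient, row 3 is patient=P014. visit columns in first-appearance order: v2, v3, v4, v1; column 4 is v1.
Long rows with patient=P014, visit=v1: min(930, 8) = 8.

8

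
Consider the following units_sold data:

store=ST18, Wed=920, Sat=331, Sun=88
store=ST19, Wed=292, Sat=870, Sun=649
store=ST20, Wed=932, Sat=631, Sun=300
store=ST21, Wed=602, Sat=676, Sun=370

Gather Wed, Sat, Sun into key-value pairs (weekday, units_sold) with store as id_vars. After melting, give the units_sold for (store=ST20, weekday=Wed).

Unpivoting turns each (store, wide-column) pair into one long row.
The wide cell at row ST20, column Wed holds 932, so the long row (ST20, Wed) has units_sold=932.

932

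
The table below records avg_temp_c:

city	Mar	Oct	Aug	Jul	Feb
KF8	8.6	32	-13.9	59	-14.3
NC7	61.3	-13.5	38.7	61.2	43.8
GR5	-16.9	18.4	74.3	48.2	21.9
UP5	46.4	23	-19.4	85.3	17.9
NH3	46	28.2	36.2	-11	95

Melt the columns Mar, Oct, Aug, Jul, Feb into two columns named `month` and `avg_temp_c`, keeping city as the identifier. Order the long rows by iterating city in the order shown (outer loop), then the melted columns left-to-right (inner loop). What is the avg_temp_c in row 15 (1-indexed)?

25 rows total (5 × 5). Row 15: index ⌊(15-1)/5⌋ = 2 into city → GR5; (15-1) mod 5 = 4 into the melted columns → Feb.
So row 15 is (GR5, Feb, 21.9); avg_temp_c = 21.9.

21.9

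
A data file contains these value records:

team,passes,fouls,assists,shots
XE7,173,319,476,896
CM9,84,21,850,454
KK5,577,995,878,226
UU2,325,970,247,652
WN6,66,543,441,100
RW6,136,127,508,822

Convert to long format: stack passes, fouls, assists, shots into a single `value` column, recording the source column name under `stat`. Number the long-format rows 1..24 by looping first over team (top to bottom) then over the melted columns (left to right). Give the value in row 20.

24 rows total (6 × 4). Row 20: index ⌊(20-1)/4⌋ = 4 into team → WN6; (20-1) mod 4 = 3 into the melted columns → shots.
So row 20 is (WN6, shots, 100); value = 100.

100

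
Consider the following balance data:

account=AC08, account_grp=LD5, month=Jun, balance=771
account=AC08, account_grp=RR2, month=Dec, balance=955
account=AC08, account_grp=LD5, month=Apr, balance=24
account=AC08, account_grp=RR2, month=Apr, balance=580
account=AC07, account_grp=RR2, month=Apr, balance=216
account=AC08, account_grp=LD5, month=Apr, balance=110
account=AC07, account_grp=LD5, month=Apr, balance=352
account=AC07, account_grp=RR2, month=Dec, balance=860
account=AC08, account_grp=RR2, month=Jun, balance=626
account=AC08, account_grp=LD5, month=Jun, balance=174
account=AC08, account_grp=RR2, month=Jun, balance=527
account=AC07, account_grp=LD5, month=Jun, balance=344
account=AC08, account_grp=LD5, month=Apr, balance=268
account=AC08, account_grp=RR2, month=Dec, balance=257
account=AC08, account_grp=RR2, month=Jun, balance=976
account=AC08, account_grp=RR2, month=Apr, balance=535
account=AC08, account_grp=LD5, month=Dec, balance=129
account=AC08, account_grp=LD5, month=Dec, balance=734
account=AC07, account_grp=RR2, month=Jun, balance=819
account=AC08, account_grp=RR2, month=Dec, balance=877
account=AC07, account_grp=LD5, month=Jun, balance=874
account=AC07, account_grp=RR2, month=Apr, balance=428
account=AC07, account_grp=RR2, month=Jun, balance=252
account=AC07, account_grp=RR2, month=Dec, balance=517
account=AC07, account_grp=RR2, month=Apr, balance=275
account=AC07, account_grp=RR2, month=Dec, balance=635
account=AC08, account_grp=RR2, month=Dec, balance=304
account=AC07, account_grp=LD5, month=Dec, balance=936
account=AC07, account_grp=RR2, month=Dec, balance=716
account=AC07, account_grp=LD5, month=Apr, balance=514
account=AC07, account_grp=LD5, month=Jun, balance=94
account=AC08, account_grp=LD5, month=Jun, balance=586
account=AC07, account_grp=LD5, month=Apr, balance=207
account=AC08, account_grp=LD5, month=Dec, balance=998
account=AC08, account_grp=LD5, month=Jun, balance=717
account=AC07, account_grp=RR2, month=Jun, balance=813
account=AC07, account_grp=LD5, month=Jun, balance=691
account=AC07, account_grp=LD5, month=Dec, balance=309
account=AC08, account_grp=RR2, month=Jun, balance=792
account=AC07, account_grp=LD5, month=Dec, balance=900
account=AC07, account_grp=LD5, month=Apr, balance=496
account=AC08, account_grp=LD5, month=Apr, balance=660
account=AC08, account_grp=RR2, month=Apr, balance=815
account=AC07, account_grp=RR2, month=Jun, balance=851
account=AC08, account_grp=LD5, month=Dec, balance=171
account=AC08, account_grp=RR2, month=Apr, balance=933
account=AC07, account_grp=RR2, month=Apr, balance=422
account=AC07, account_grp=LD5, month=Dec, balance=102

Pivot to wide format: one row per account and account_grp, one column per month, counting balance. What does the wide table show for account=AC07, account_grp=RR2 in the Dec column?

4

Rows with account=AC07, account_grp=RR2 and month=Dec: balance values are 860, 517, 635, 716.
4 rows match — count = 4.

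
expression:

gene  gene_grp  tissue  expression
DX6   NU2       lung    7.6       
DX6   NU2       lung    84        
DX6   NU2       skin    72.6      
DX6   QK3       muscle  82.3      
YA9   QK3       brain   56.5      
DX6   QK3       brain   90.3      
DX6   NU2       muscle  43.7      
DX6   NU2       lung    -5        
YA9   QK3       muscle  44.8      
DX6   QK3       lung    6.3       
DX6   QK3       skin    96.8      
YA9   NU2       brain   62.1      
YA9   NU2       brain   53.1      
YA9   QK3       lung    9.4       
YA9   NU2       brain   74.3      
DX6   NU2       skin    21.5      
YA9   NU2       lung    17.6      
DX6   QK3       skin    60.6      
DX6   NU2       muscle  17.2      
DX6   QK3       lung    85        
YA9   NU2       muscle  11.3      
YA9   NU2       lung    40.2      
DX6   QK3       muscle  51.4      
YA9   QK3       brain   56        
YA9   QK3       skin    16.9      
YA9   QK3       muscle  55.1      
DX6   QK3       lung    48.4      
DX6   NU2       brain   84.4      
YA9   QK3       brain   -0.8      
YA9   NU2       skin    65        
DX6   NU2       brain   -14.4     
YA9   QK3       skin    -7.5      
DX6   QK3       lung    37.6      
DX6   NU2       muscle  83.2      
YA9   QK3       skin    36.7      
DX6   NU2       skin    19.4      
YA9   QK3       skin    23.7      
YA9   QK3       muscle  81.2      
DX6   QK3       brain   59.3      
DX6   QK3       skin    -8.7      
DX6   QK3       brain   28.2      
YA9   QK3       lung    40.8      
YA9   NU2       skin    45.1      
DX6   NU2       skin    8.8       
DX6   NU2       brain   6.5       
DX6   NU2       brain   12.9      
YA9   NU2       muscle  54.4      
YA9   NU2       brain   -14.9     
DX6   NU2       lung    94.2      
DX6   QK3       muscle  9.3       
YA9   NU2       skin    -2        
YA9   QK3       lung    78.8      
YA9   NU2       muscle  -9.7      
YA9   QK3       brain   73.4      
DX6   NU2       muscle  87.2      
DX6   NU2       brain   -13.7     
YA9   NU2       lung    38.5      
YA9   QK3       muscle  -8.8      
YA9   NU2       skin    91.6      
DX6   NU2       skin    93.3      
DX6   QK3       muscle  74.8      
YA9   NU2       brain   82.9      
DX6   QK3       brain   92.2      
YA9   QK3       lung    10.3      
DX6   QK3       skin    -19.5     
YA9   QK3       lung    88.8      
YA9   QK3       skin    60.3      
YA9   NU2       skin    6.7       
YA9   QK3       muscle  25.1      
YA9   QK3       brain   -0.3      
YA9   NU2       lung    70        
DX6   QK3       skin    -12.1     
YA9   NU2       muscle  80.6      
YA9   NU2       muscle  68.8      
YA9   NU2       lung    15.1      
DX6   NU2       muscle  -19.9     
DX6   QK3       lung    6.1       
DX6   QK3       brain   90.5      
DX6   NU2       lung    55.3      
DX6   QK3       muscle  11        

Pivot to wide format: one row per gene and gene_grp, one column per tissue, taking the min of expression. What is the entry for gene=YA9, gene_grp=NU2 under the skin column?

-2

Rows with gene=YA9, gene_grp=NU2 and tissue=skin: expression values are 65, 45.1, -2, 91.6, 6.7.
min(65, 45.1, -2, 91.6, 6.7) = -2.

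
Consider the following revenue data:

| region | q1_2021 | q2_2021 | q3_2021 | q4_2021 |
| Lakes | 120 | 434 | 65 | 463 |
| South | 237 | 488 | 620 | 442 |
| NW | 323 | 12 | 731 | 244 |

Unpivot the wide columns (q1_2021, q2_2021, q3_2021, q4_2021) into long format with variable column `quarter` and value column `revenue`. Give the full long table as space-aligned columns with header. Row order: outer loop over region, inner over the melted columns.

region  quarter  revenue
Lakes   q1_2021  120    
Lakes   q2_2021  434    
Lakes   q3_2021  65     
Lakes   q4_2021  463    
South   q1_2021  237    
South   q2_2021  488    
South   q3_2021  620    
South   q4_2021  442    
NW      q1_2021  323    
NW      q2_2021  12     
NW      q3_2021  731    
NW      q4_2021  244    

Each (region, column) pair becomes one row: 3 × 4 = 12 rows.
For example, (Lakes, q1_2021) → revenue=120.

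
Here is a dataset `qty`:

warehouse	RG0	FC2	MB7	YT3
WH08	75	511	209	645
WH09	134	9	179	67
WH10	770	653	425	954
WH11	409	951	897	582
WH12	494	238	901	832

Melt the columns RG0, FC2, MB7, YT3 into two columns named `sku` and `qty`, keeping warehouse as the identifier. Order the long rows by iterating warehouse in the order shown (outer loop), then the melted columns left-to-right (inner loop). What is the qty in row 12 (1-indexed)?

954

20 rows total (5 × 4). Row 12: index ⌊(12-1)/4⌋ = 2 into warehouse → WH10; (12-1) mod 4 = 3 into the melted columns → YT3.
So row 12 is (WH10, YT3, 954); qty = 954.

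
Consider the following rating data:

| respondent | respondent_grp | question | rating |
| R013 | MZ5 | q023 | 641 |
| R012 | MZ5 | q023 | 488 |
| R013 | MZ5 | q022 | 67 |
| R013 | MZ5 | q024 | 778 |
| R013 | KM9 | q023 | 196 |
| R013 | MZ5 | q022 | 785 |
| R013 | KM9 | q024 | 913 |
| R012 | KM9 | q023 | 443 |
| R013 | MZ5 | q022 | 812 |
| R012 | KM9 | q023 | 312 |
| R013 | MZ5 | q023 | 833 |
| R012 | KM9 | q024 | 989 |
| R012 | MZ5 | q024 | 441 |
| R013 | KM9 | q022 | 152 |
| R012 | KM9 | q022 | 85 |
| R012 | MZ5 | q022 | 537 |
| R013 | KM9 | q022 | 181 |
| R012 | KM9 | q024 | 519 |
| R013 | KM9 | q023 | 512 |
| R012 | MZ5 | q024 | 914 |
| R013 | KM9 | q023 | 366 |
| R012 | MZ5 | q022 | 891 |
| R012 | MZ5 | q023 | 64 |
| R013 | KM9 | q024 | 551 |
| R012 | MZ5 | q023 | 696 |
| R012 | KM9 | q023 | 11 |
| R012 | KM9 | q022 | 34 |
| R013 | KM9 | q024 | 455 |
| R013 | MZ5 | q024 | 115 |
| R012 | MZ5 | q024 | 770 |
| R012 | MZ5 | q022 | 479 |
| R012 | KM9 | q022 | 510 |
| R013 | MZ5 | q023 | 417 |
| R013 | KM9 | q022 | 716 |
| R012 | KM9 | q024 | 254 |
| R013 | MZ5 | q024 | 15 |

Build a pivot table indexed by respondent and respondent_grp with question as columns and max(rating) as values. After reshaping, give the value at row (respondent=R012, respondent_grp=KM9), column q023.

Rows with respondent=R012, respondent_grp=KM9 and question=q023: rating values are 443, 312, 11.
max(443, 312, 11) = 443.

443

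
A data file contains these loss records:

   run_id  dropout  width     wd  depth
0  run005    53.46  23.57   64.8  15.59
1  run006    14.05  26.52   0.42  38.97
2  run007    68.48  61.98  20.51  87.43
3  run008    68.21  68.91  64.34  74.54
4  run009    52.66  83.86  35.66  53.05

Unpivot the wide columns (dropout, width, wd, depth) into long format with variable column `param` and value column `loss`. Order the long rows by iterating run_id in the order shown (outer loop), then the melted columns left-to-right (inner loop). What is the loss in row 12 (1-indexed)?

87.43

20 rows total (5 × 4). Row 12: index ⌊(12-1)/4⌋ = 2 into run_id → run007; (12-1) mod 4 = 3 into the melted columns → depth.
So row 12 is (run007, depth, 87.43); loss = 87.43.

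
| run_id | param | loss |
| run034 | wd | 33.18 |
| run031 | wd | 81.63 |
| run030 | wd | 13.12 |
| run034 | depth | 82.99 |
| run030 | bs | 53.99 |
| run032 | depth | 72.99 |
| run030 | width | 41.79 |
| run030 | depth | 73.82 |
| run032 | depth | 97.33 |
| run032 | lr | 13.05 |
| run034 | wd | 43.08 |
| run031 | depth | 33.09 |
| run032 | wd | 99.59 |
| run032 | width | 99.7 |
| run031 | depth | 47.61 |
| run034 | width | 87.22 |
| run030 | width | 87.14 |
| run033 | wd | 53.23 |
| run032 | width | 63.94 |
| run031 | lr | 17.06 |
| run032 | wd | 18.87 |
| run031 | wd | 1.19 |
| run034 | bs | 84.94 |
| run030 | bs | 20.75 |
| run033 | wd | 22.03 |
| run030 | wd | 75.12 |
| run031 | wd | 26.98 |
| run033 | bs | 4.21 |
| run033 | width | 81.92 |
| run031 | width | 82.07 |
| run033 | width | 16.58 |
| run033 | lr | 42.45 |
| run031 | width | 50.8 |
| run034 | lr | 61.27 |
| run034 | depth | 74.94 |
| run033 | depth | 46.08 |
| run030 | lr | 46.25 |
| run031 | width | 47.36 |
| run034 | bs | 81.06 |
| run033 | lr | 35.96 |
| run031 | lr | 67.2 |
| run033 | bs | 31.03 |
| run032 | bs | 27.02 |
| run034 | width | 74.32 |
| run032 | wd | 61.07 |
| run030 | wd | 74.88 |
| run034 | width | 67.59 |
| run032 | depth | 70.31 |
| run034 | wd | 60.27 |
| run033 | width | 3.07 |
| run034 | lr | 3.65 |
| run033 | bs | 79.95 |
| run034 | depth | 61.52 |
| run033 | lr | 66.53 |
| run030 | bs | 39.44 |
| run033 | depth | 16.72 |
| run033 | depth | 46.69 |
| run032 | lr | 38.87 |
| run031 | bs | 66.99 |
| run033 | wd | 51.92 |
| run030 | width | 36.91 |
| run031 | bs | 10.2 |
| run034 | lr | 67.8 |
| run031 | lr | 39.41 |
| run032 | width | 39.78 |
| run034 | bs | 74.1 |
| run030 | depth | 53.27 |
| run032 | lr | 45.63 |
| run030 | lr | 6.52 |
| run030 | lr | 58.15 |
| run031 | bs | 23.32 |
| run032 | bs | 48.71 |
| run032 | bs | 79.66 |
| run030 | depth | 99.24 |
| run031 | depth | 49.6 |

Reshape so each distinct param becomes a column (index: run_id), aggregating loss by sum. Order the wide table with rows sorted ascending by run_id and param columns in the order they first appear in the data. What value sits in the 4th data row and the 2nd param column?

With rows sorted ascending by run_id, row 4 is run_id=run033. param columns in first-appearance order: wd, depth, bs, width, lr; column 2 is depth.
Long rows with run_id=run033, param=depth: 46.08 + 16.72 + 46.69 = 109.49.

109.49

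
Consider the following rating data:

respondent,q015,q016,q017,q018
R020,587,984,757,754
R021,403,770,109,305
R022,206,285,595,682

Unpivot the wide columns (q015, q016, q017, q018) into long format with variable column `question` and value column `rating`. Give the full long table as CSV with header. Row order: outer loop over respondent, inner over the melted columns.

Each (respondent, column) pair becomes one row: 3 × 4 = 12 rows.
For example, (R020, q015) → rating=587.

respondent,question,rating
R020,q015,587
R020,q016,984
R020,q017,757
R020,q018,754
R021,q015,403
R021,q016,770
R021,q017,109
R021,q018,305
R022,q015,206
R022,q016,285
R022,q017,595
R022,q018,682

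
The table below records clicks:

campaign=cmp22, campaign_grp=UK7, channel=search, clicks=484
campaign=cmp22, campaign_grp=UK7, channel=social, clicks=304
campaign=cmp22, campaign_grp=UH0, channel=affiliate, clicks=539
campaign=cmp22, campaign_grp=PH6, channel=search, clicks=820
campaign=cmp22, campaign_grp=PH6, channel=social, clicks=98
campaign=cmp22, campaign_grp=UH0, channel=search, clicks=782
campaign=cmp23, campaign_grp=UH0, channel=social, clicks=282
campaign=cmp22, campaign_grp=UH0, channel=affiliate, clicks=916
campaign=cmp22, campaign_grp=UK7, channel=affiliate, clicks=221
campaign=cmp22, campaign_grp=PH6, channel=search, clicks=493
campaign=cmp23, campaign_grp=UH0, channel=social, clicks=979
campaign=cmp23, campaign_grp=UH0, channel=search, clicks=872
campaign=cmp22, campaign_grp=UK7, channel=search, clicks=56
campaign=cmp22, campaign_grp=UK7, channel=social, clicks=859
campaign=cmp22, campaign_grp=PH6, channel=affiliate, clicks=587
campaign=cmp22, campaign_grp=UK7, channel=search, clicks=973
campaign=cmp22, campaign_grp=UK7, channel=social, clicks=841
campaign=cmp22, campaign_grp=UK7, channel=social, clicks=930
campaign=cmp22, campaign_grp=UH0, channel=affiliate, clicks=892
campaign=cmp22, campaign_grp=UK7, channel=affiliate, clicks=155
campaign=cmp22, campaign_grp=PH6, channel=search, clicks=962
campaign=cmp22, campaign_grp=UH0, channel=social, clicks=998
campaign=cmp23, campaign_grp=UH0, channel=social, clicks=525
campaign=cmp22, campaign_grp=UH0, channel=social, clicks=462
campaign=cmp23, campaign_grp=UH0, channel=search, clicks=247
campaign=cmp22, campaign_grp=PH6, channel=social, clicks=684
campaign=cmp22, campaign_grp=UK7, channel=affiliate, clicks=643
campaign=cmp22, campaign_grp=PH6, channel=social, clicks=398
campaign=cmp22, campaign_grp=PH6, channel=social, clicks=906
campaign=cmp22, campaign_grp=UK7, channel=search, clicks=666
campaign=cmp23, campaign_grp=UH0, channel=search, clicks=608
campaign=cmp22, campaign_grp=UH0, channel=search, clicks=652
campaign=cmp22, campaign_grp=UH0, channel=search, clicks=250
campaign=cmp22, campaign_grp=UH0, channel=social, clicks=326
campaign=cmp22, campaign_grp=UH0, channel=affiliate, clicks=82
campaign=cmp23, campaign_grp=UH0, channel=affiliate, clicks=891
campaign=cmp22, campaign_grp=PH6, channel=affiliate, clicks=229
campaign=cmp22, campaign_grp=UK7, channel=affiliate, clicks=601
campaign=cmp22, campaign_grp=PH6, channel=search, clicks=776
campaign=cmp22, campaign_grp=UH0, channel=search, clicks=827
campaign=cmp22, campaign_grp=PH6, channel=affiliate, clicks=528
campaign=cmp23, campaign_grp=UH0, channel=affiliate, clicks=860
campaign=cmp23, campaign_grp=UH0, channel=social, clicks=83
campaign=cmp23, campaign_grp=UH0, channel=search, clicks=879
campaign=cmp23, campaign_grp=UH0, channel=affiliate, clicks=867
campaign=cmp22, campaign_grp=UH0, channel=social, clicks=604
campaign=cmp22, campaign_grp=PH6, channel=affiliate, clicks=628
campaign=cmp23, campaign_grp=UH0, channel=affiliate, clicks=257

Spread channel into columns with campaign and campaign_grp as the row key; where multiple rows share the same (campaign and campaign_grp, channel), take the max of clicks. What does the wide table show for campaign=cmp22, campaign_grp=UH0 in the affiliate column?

Rows with campaign=cmp22, campaign_grp=UH0 and channel=affiliate: clicks values are 539, 916, 892, 82.
max(539, 916, 892, 82) = 916.

916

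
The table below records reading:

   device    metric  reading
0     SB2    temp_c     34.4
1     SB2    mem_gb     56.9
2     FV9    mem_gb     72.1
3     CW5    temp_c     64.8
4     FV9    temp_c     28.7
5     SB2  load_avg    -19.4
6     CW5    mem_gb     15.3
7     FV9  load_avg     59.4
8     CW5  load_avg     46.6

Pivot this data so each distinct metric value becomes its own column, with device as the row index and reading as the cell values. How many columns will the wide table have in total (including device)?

1 column for device plus 3 distinct metric values → 4 columns.

4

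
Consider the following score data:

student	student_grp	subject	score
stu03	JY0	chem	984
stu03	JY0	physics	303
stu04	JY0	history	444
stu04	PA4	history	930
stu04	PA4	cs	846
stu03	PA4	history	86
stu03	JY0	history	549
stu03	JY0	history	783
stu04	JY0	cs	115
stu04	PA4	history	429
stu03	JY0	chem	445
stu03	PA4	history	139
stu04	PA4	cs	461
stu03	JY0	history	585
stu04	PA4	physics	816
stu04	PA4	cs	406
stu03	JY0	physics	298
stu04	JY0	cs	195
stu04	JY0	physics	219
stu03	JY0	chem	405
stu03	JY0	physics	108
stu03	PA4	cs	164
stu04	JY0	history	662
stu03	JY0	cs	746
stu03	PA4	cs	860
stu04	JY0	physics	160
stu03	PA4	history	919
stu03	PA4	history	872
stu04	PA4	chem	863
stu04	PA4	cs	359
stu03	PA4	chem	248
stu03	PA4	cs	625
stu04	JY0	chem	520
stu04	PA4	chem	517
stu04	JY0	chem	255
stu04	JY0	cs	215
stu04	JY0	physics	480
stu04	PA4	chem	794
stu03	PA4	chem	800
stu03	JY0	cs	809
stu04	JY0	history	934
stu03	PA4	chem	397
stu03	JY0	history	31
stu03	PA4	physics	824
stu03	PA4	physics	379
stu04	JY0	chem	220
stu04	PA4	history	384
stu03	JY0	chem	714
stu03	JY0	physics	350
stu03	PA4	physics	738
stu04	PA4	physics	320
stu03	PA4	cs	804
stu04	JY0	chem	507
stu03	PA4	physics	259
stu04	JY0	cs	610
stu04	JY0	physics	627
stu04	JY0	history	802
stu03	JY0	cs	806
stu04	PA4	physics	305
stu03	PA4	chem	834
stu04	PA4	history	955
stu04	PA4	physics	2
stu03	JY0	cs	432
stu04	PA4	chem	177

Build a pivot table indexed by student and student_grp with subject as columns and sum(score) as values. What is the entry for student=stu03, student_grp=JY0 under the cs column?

Rows with student=stu03, student_grp=JY0 and subject=cs: score values are 746, 809, 806, 432.
746 + 809 + 806 + 432 = 2793.

2793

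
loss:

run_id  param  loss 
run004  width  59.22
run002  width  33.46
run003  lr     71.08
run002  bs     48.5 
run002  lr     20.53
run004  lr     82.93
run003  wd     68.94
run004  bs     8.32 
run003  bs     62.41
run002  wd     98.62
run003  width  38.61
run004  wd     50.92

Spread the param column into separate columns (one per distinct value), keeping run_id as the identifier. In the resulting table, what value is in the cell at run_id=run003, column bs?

Wide layout: rows indexed by run_id, columns are the 4 distinct param values (width, lr, bs, wd).
Cell (run_id=run003, param=bs) draws from the long row where run_id=run003 and param=bs, which has loss=62.41.

62.41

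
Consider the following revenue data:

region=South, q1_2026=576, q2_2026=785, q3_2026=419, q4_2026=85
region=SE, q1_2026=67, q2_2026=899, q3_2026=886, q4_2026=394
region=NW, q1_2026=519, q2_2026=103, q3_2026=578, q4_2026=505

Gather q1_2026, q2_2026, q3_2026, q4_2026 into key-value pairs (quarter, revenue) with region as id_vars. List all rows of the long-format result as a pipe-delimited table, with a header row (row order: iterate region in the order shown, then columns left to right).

| region | quarter | revenue |
| South | q1_2026 | 576 |
| South | q2_2026 | 785 |
| South | q3_2026 | 419 |
| South | q4_2026 | 85 |
| SE | q1_2026 | 67 |
| SE | q2_2026 | 899 |
| SE | q3_2026 | 886 |
| SE | q4_2026 | 394 |
| NW | q1_2026 | 519 |
| NW | q2_2026 | 103 |
| NW | q3_2026 | 578 |
| NW | q4_2026 | 505 |

Each (region, column) pair becomes one row: 3 × 4 = 12 rows.
For example, (South, q1_2026) → revenue=576.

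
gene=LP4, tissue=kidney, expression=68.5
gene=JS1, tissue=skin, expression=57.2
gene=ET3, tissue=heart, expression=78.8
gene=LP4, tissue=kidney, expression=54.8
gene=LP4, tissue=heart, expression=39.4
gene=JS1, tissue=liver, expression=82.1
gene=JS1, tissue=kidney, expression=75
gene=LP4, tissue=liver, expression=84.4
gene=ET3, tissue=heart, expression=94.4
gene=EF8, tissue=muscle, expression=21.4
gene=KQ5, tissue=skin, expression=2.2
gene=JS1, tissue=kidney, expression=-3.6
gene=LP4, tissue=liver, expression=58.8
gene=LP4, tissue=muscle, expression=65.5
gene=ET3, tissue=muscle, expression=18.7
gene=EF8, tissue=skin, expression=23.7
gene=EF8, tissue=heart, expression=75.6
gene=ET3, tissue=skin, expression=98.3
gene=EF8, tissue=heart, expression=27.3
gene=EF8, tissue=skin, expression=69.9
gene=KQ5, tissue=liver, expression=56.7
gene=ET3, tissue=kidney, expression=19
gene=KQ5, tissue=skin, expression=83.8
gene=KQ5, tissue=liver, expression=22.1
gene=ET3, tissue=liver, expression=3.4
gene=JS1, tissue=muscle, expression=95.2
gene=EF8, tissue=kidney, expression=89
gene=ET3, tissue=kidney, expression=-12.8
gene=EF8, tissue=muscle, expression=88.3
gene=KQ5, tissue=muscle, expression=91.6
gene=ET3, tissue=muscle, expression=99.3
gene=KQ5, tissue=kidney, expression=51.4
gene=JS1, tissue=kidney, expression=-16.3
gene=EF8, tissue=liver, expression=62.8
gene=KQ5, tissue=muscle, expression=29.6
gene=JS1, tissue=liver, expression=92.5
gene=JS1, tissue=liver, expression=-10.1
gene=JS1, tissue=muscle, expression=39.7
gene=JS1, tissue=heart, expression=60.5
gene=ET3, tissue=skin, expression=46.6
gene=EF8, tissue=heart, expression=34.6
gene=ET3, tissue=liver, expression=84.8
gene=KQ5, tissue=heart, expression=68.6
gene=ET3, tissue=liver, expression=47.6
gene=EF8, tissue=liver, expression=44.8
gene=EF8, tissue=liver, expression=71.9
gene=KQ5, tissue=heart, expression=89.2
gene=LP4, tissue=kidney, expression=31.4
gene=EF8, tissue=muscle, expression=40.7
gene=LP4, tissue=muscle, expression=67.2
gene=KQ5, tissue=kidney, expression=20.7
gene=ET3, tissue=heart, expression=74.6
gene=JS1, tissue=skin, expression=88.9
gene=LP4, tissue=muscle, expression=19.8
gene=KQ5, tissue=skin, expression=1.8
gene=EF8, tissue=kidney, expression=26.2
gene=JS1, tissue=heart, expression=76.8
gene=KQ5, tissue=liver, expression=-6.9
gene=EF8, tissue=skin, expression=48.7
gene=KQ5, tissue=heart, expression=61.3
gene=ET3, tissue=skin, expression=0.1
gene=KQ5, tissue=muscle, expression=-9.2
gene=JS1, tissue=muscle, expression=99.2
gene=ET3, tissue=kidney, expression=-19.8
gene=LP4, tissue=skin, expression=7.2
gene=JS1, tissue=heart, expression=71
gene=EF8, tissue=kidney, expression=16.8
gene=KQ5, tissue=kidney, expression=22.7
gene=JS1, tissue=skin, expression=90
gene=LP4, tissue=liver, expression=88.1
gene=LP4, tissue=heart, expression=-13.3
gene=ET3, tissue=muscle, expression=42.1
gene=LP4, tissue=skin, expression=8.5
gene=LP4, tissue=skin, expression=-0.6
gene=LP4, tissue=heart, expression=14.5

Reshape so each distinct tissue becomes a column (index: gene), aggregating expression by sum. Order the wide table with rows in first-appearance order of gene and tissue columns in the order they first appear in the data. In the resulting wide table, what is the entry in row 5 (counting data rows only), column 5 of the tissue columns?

112

With rows in first-appearance order of gene, row 5 is gene=KQ5. tissue columns in first-appearance order: kidney, skin, heart, liver, muscle; column 5 is muscle.
Long rows with gene=KQ5, tissue=muscle: 91.6 + 29.6 + -9.2 = 112.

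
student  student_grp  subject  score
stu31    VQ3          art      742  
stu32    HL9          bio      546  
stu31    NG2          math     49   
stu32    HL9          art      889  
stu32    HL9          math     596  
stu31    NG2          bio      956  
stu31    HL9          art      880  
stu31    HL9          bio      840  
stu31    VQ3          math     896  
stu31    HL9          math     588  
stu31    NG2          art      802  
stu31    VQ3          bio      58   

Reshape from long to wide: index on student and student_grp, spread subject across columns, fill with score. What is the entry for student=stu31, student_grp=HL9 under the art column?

880

Wide layout: rows indexed by student and student_grp, columns are the 3 distinct subject values (art, bio, math).
Cell (student=stu31, student_grp=HL9, subject=art) draws from the long row where student=stu31, student_grp=HL9 and subject=art, which has score=880.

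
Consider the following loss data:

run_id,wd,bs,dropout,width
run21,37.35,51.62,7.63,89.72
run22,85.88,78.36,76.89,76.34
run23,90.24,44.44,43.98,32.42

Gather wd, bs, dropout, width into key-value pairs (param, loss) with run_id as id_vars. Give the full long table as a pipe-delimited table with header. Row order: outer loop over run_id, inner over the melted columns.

Each (run_id, column) pair becomes one row: 3 × 4 = 12 rows.
For example, (run21, wd) → loss=37.35.

| run_id | param | loss |
| run21 | wd | 37.35 |
| run21 | bs | 51.62 |
| run21 | dropout | 7.63 |
| run21 | width | 89.72 |
| run22 | wd | 85.88 |
| run22 | bs | 78.36 |
| run22 | dropout | 76.89 |
| run22 | width | 76.34 |
| run23 | wd | 90.24 |
| run23 | bs | 44.44 |
| run23 | dropout | 43.98 |
| run23 | width | 32.42 |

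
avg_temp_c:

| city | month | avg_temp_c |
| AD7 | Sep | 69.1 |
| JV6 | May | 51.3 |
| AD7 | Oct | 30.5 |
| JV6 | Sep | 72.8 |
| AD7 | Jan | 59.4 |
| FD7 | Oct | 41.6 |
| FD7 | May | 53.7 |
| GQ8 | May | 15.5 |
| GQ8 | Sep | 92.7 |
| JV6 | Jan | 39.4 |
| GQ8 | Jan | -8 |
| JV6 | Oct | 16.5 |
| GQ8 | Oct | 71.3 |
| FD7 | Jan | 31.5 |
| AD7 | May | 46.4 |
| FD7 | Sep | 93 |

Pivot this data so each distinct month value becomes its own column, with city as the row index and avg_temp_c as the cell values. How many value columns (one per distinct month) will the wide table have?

4

4 distinct month values: Oct, Sep, Jan, May.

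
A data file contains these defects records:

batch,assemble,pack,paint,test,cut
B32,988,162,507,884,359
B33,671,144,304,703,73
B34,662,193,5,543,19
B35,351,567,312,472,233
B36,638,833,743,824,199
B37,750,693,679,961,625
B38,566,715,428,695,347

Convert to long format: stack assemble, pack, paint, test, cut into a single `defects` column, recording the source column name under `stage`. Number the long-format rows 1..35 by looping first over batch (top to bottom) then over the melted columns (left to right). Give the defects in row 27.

693

35 rows total (7 × 5). Row 27: index ⌊(27-1)/5⌋ = 5 into batch → B37; (27-1) mod 5 = 1 into the melted columns → pack.
So row 27 is (B37, pack, 693); defects = 693.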